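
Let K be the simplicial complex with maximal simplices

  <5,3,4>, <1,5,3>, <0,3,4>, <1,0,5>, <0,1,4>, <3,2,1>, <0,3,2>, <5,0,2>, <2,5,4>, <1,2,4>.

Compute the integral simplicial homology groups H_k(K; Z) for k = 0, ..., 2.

Order the vertices as 0 < 1 < 2 < 3 < 4 < 5. Listing each simplex with vertices in this order, K has dimension 2 with simplices:

  0-simplices (6): [0], [1], [2], [3], [4], [5]
  1-simplices (15): [0,1], [0,2], [0,3], [0,4], [0,5], [1,2], [1,3], [1,4], [1,5], [2,3], [2,4], [2,5], [3,4], [3,5], [4,5]
  2-simplices (10): [0,1,4], [0,1,5], [0,2,3], [0,2,5], [0,3,4], [1,2,3], [1,2,4], [1,3,5], [2,4,5], [3,4,5]

giving chain groups C_0 ≅ Z^6, C_1 ≅ Z^15, C_2 ≅ Z^10.

The boundary map ∂_1: C_1 → C_0 maps an edge to its endpoints' difference, ∂[p,q] = q − p.
This gives a 6×15 integer matrix of rank 5; reducing to Smith normal form yields diagonal entries (1,1,1,1,1).

∂_2: C_2 → C_1 maps a triangle to the signed sum of its edges. For instance
  ∂[0,2,5] = [2,5] − [0,5] + [0,2],
  ∂[1,3,5] = [3,5] − [1,5] + [1,3].
This gives a 15×10 integer matrix of rank 10; reducing to Smith normal form yields diagonal entries (1,1,1,1,1,1,1,1,1,2).

Computing H_k = (kernel of ∂_k) / (image of ∂_{k+1}):

  H_0: rank C_0 − rank ∂_1 = 6 − 5 = 1, and the invariant factors of ∂_1 are all 1, so H_0 ≅ Z.
  H_1: rank ker ∂_1 − rank ∂_2 = (15 − 5) − 10 = 0, and ∂_2 has invariant factor 2 > 1, so H_1 ≅ Z/2Z.
  H_2: rank ker ∂_2 − rank ∂_3 = (10 − 10) − 0 = 0, and there is no ∂_3, so H_2 ≅ 0.

As a check, the Euler characteristic is 6 − 15 + 10 = 1, which agrees with 1 − 0 + 0 = 1.

H_0 = Z,  H_1 = Z/2Z,  H_2 = 0.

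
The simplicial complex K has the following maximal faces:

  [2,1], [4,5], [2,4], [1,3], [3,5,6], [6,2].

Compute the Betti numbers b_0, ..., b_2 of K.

b_0 = 1, b_1 = 2, b_2 = 0.

Fix the vertex order 1 < 2 < 3 < 4 < 5 < 6 and write every simplex with vertices in increasing order. Then dim K = 2 and the simplices of K are:

  0-simplices (6): [1], [2], [3], [4], [5], [6]
  1-simplices (8): [1,2], [1,3], [2,4], [2,6], [3,5], [3,6], [4,5], [5,6]
  2-simplices (1): [3,5,6]

giving chain groups C_0 ≅ Z^6, C_1 ≅ Z^8, C_2 ≅ Z^1.

The boundary map ∂_1: C_1 → C_0 maps an edge to its endpoints' difference, ∂[p,q] = q − p.
The 6×8 boundary matrix has rank 5 and Smith normal form diag(1,1,1,1,1).

Boundary ∂_2: C_2 → C_1 sends each 2-simplex [p,q,r] to [q,r] − [p,r] + [p,q]. For instance
  ∂[3,5,6] = [5,6] − [3,6] + [3,5].
The resulting 8×1 matrix has rank 1, and its Smith normal form has invariant factors (1).

From H_k ≅ ker(∂_k) / im(∂_{k+1}) we obtain:

  H_0: rank C_0 − rank ∂_1 = 6 − 5 = 1, and the invariant factors of ∂_1 are all 1, so H_0 = Z.
  H_1: rank ker ∂_1 − rank ∂_2 = (8 − 5) − 1 = 2, and the invariant factors of ∂_2 are all 1, so H_1 = Z^2.
  H_2: rank ker ∂_2 − rank ∂_3 = (1 − 1) − 0 = 0, and there is no ∂_3, so H_2 = 0.

As a check, the Euler characteristic is 6 − 8 + 1 = -1, which agrees with 1 − 2 + 0 = -1.

Hence the Betti numbers are b_0 = 1, b_1 = 2, b_2 = 0.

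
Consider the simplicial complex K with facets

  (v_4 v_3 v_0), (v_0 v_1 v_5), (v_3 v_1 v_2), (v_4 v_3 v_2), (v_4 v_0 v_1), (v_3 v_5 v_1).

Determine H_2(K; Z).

Fix the vertex order v_0 < v_1 < v_2 < v_3 < v_4 < v_5 and write every simplex with vertices in increasing order. Then dim K = 2 and the simplices of K are:

  0-simplices (6): [v_0], [v_1], [v_2], [v_3], [v_4], [v_5]
  1-simplices (12): [v_0,v_1], [v_0,v_3], [v_0,v_4], [v_0,v_5], [v_1,v_2], [v_1,v_3], [v_1,v_4], [v_1,v_5], [v_2,v_3], [v_2,v_4], [v_3,v_4], [v_3,v_5]
  2-simplices (6): [v_0,v_1,v_4], [v_0,v_1,v_5], [v_0,v_3,v_4], [v_1,v_2,v_3], [v_1,v_3,v_5], [v_2,v_3,v_4]

Hence C_0 ≅ Z^6, C_1 ≅ Z^12, C_2 ≅ Z^6.

Boundary ∂_1: C_1 → C_0 is given by ∂[p,q] = [q] − [p]. For instance
  ∂[v_2,v_4] = [v_4] − [v_2].
As a 6×12 matrix over Z this has rank 5, with invariant factors (1,1,1,1,1).

∂_2: C_2 → C_1 sends each 2-simplex [p,q,r] to [q,r] − [p,r] + [p,q]. For instance
  ∂[v_0,v_1,v_4] = [v_1,v_4] − [v_0,v_4] + [v_0,v_1],
  ∂[v_1,v_3,v_5] = [v_3,v_5] − [v_1,v_5] + [v_1,v_3].
This gives a 12×6 integer matrix of rank 6; reducing to Smith normal form yields diagonal entries (1,1,1,1,1,1).

Now H_k = ker ∂_k / im ∂_{k+1}, so:

  H_2: rank ker ∂_2 − rank ∂_3 = (6 − 6) − 0 = 0, and there is no ∂_3, so H_2 ≅ 0.

H_2 = 0.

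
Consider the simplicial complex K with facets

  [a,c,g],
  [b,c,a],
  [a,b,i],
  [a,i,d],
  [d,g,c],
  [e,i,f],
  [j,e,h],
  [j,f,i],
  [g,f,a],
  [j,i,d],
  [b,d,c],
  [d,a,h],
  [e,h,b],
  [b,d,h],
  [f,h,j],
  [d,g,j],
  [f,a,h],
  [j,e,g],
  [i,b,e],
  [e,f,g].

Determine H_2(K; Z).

Take the total order a < b < c < d < e < f < g < h < i < j on the vertex set. Then K (dimension 2) consists of the simplices:

  0-simplices (10): a, b, c, d, e, f, g, h, i, j
  1-simplices (30): ab, ac, ad, af, ag, ah, ai, bc, bd, be, bh, bi, cd, cg, dg, dh, di, dj, ef, eg, eh, ei, ej, fg, fh, fi, fj, gj, hj, ij
  2-simplices (20): abc, abi, acg, adh, adi, afg, afh, bcd, bdh, beh, bei, cdg, dgj, dij, efg, efi, egj, ehj, fhj, fij

Hence C_0 ≅ Z^10, C_1 ≅ Z^30, C_2 ≅ Z^20.

Boundary ∂_1: C_1 → C_0 sends each edge [p,q] (with p < q) to q − p. For instance
  ∂eh = h − e.
The 10×30 boundary matrix has rank 9 and Smith normal form diag(1,1,1,1,1,1,1,1,1).

The boundary map ∂_2: C_2 → C_1 maps a triangle to the signed sum of its edges. For instance
  ∂adh = dh − ah + ad,
  ∂efi = fi − ei + ef.
As a 30×20 matrix over Z this has rank 20, with invariant factors (1,1,1,1,1,1,1,1,1,1,1,1,1,1,1,1,1,1,1,2).

Computing H_k = (kernel of ∂_k) / (image of ∂_{k+1}):

  H_2: rank ker ∂_2 − rank ∂_3 = (20 − 20) − 0 = 0, and there is no ∂_3, so H_2 ≅ 0.

(K is a triangulation of the Klein bottle.)

H_2 ≅ 0.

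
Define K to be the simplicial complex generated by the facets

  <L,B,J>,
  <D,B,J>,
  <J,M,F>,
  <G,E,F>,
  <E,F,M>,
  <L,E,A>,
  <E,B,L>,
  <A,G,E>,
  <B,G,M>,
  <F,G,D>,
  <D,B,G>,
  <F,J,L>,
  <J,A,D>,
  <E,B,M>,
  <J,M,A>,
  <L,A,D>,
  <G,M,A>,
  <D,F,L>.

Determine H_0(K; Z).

H_0 ≅ Z.

Order the vertices as A < B < D < E < F < G < J < L < M. Listing each simplex with vertices in this order, K has dimension 2 with simplices:

  0-simplices (9): A, B, D, E, F, G, J, L, M
  1-simplices (27): AD, AE, AG, AJ, AL, AM, BD, BE, BG, BJ, BL, BM, DF, DG, DJ, DL, EF, EG, EL, EM, FG, FJ, FL, FM, GM, JL, JM
  2-simplices (18): ADJ, ADL, AEG, AEL, AGM, AJM, BDG, BDJ, BEL, BEM, BGM, BJL, DFG, DFL, EFG, EFM, FJL, FJM

giving chain groups C_0 ≅ Z^9, C_1 ≅ Z^27, C_2 ≅ Z^18.

Boundary ∂_1: C_1 → C_0 is given by ∂[p,q] = [q] − [p].
This gives a 9×27 integer matrix of rank 8; reducing to Smith normal form yields diagonal entries (1,1,1,1,1,1,1,1).

The boundary map ∂_2: C_2 → C_1 maps a triangle to the signed sum of its edges. For instance
  ∂DFL = FL − DL + DF,
  ∂FJL = JL − FL + FJ.
The resulting 27×18 matrix has rank 18, and its Smith normal form has invariant factors (1,1,1,1,1,1,1,1,1,1,1,1,1,1,1,1,1,2).

From H_k ≅ ker(∂_k) / im(∂_{k+1}) we obtain:

  H_0: rank C_0 − rank ∂_1 = 9 − 8 = 1, and the invariant factors of ∂_1 are all 1, so H_0 ≅ Z.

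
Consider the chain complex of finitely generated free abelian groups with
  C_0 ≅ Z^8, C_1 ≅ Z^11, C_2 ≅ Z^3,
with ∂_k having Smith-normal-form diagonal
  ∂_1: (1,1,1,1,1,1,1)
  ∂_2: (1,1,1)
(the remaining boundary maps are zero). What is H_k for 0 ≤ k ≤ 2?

H_0: b_0 = 8 − 0 − 7 = 1; torsion from ∂_1 factors > 1: none. So H_0 ≅ Z.
H_1: b_1 = 11 − 7 − 3 = 1; torsion from ∂_2 factors > 1: none. So H_1 ≅ Z.
H_2: b_2 = 3 − 3 − 0 = 0; torsion from ∂_3 factors > 1: none. So H_2 ≅ 0.

H_0 ≅ Z,  H_1 ≅ Z,  H_2 = 0.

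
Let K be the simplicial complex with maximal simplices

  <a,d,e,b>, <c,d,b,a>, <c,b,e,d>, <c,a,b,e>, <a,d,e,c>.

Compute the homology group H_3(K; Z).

We work with the vertex ordering a < b < c < d < e. The simplices of K, each written with vertices in increasing order, are:

  0-simplices (5): a, b, c, d, e
  1-simplices (10): ab, ac, ad, ae, bc, bd, be, cd, ce, de
  2-simplices (10): abc, abd, abe, acd, ace, ade, bcd, bce, bde, cde
  3-simplices (5): abcd, abce, abde, acde, bcde

so the chain groups are C_0 ≅ Z^5, C_1 ≅ Z^10, C_2 ≅ Z^10, C_3 ≅ Z^5.

The boundary map ∂_1: C_1 → C_0 sends each edge [p,q] (with p < q) to q − p. For instance
  ∂bc = c − b.
This gives a 5×10 integer matrix of rank 4; reducing to Smith normal form yields diagonal entries (1,1,1,1).

Boundary ∂_2: C_2 → C_1 sends each 2-simplex [p,q,r] to [q,r] − [p,r] + [p,q]. For instance
  ∂bcd = cd − bd + bc,
  ∂abc = bc − ac + ab.
The 10×10 boundary matrix has rank 6 and Smith normal form diag(1,1,1,1,1,1).

The boundary map ∂_3: C_3 → C_2 sends each 3-simplex σ to the alternating sum Σ_i (−1)^i (σ with its i-th vertex removed). For instance
  ∂abde = bde − ade + abe − abd,
  ∂bcde = cde − bde + bce − bcd.
The resulting 10×5 matrix has rank 4, and its Smith normal form has invariant factors (1,1,1,1).

Computing H_k = (kernel of ∂_k) / (image of ∂_{k+1}):

  H_3: rank ker ∂_3 − rank ∂_4 = (5 − 4) − 0 = 1, and there is no ∂_4, so H_3 = Z.

H_3 = Z.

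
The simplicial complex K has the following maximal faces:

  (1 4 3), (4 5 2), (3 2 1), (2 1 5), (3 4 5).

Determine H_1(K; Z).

Order the vertices as 1 < 2 < 3 < 4 < 5. Listing each simplex with vertices in this order, K has dimension 2 with simplices:

  0-simplices (5): [1], [2], [3], [4], [5]
  1-simplices (10): [1,2], [1,3], [1,4], [1,5], [2,3], [2,4], [2,5], [3,4], [3,5], [4,5]
  2-simplices (5): [1,2,3], [1,2,5], [1,3,4], [2,4,5], [3,4,5]

giving chain groups C_0 ≅ Z^5, C_1 ≅ Z^10, C_2 ≅ Z^5.

The boundary map ∂_1: C_1 → C_0 sends each edge [p,q] (with p < q) to q − p.
The resulting 5×10 matrix has rank 4, and its Smith normal form has invariant factors (1,1,1,1).

The boundary map ∂_2: C_2 → C_1 maps a triangle to the signed sum of its edges. For instance
  ∂[1,3,4] = [3,4] − [1,4] + [1,3],
  ∂[1,2,5] = [2,5] − [1,5] + [1,2].
This gives a 10×5 integer matrix of rank 5; reducing to Smith normal form yields diagonal entries (1,1,1,1,1).

Computing H_k = (kernel of ∂_k) / (image of ∂_{k+1}):

  H_1: rank ker ∂_1 − rank ∂_2 = (10 − 4) − 5 = 1, and the invariant factors of ∂_2 are all 1, so H_1 = Z.

H_1 = Z.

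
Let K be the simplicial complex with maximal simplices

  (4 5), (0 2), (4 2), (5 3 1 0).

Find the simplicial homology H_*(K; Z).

H_0 = Z,  H_1 = Z,  H_2 = 0,  H_3 = 0.

K has 6 vertices, 9 edges, 4 triangles, 1 3-simplex.
rank ∂_0 = 0, rank ∂_1 = 5 ⇒ b_0 = 6 − 0 − 5 = 1; all invariant factors of ∂_1 are 1 so no torsion. So H_0 ≅ Z.
rank ∂_1 = 5, rank ∂_2 = 3 ⇒ b_1 = 9 − 5 − 3 = 1; all invariant factors of ∂_2 are 1 so no torsion. So H_1 ≅ Z.
rank ∂_2 = 3, rank ∂_3 = 1 ⇒ b_2 = 4 − 3 − 1 = 0; all invariant factors of ∂_3 are 1 so no torsion. So H_2 ≅ 0.
rank ∂_3 = 1, rank ∂_4 = 0 ⇒ b_3 = 1 − 1 − 0 = 0. So H_3 ≅ 0.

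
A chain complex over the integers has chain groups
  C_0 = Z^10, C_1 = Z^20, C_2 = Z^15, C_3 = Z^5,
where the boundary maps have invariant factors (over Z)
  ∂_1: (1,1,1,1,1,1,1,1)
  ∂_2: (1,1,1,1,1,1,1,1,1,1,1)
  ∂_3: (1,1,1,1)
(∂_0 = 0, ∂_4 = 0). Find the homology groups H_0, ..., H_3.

H_0 ≅ Z^2,  H_1 ≅ Z,  H_2 = 0,  H_3 ≅ Z.

H_0: b_0 = 10 − 0 − 8 = 2; torsion from ∂_1 factors > 1: none. So H_0 ≅ Z^2.
H_1: b_1 = 20 − 8 − 11 = 1; torsion from ∂_2 factors > 1: none. So H_1 ≅ Z.
H_2: b_2 = 15 − 11 − 4 = 0; torsion from ∂_3 factors > 1: none. So H_2 ≅ 0.
H_3: b_3 = 5 − 4 − 0 = 1; torsion from ∂_4 factors > 1: none. So H_3 ≅ Z.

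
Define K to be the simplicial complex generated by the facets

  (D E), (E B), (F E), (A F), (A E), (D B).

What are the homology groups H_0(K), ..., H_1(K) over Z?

We work with the vertex ordering A < B < D < E < F. The simplices of K, each written with vertices in increasing order, are:

  0-simplices (5): A, B, D, E, F
  1-simplices (6): AE, AF, BD, BE, DE, EF

Hence C_0 ≅ Z^5, C_1 ≅ Z^6.

The boundary map ∂_1: C_1 → C_0 sends each edge [p,q] (with p < q) to q − p.
As a 5×6 matrix over Z this has rank 4, with invariant factors (1,1,1,1).

From H_k ≅ ker(∂_k) / im(∂_{k+1}) we obtain:

  H_0: rank C_0 − rank ∂_1 = 5 − 4 = 1, and the invariant factors of ∂_1 are all 1, so H_0 = Z.
  H_1: rank ker ∂_1 − rank ∂_2 = (6 − 4) − 0 = 2, and there is no ∂_2, so H_1 = Z^2.

(K is a triangulation of a wedge of 2 circles.)

H_0 = Z,  H_1 = Z^2.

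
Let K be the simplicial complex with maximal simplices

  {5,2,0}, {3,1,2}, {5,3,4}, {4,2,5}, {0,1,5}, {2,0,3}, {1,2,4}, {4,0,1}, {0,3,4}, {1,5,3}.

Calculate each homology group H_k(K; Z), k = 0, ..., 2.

K has 6 vertices, 15 edges, 10 triangles.
rank ∂_0 = 0, rank ∂_1 = 5 ⇒ b_0 = 6 − 0 − 5 = 1; all invariant factors of ∂_1 are 1 so no torsion. So H_0 = Z.
rank ∂_1 = 5, rank ∂_2 = 10 ⇒ b_1 = 15 − 5 − 10 = 0; ∂_2 has invariant factor(s) [2] giving torsion. So H_1 = Z/2.
rank ∂_2 = 10, rank ∂_3 = 0 ⇒ b_2 = 10 − 10 − 0 = 0. So H_2 = 0.

H_0 = Z,  H_1 = Z/2,  H_2 = 0.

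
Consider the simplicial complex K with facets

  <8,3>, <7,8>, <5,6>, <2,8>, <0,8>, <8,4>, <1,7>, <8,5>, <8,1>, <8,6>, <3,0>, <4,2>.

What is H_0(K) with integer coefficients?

K has 9 vertices, 12 edges.
rank ∂_0 = 0, rank ∂_1 = 8 ⇒ b_0 = 9 − 0 − 8 = 1; all invariant factors of ∂_1 are 1 so no torsion. So H_0 ≅ Z.

H_0 ≅ Z.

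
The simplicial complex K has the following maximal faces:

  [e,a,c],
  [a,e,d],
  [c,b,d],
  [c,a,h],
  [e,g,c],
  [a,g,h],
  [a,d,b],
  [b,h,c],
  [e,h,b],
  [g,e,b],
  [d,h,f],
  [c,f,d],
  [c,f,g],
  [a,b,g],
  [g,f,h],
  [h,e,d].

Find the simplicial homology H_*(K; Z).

H_0 ≅ Z,  H_1 ≅ Z^2,  H_2 ≅ Z.

We work with the vertex ordering a < b < c < d < e < f < g < h. The simplices of K, each written with vertices in increasing order, are:

  0-simplices (8): a, b, c, d, e, f, g, h
  1-simplices (24): ab, ac, ad, ae, ag, ah, bc, bd, be, bg, bh, cd, ce, cf, cg, ch, de, df, dh, eg, eh, fg, fh, gh
  2-simplices (16): abd, abg, ace, ach, ade, agh, bcd, bch, beg, beh, cdf, ceg, cfg, deh, dfh, fgh

so the chain groups are C_0 ≅ Z^8, C_1 ≅ Z^24, C_2 ≅ Z^16.

Boundary ∂_1: C_1 → C_0 is given by ∂[p,q] = [q] − [p].
The resulting 8×24 matrix has rank 7, and its Smith normal form has invariant factors (1,1,1,1,1,1,1).

Boundary ∂_2: C_2 → C_1 maps a triangle to the signed sum of its edges. For instance
  ∂cdf = df − cf + cd,
  ∂ceg = eg − cg + ce.
The 24×16 boundary matrix has rank 15 and Smith normal form diag(1,1,1,1,1,1,1,1,1,1,1,1,1,1,1).

Reading off H_k = ker ∂_k / im ∂_{k+1}:

  H_0: rank C_0 − rank ∂_1 = 8 − 7 = 1, and the invariant factors of ∂_1 are all 1, so H_0 = Z.
  H_1: rank ker ∂_1 − rank ∂_2 = (24 − 7) − 15 = 2, and the invariant factors of ∂_2 are all 1, so H_1 = Z^2.
  H_2: rank ker ∂_2 − rank ∂_3 = (16 − 15) − 0 = 1, and there is no ∂_3, so H_2 = Z.

(K is a triangulation of the torus T^2.)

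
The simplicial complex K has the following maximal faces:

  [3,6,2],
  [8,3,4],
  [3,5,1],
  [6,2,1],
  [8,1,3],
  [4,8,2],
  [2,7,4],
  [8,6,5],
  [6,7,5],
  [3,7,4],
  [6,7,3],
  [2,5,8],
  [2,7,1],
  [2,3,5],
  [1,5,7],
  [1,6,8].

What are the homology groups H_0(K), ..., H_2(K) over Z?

H_0 ≅ Z,  H_1 ≅ Z^2,  H_2 ≅ Z.

Fix the vertex order 1 < 2 < 3 < 4 < 5 < 6 < 7 < 8 and write every simplex with vertices in increasing order. Then dim K = 2 and the simplices of K are:

  0-simplices (8): [1], [2], [3], [4], [5], [6], [7], [8]
  1-simplices (24): (24 of them)
  2-simplices (16): [1,2,6], [1,2,7], [1,3,5], [1,3,8], [1,5,7], [1,6,8], [2,3,5], [2,3,6], [2,4,7], [2,4,8], [2,5,8], [3,4,7], [3,4,8], [3,6,7], [5,6,7], [5,6,8]

Hence C_0 ≅ Z^8, C_1 ≅ Z^24, C_2 ≅ Z^16.

∂_1: C_1 → C_0 is given by ∂[p,q] = [q] − [p]. For instance
  ∂[4,8] = [8] − [4].
As a 8×24 matrix over Z this has rank 7, with invariant factors (1,1,1,1,1,1,1).

Boundary ∂_2: C_2 → C_1 sends each 2-simplex [p,q,r] to [q,r] − [p,r] + [p,q]. For instance
  ∂[2,4,8] = [4,8] − [2,8] + [2,4],
  ∂[2,3,5] = [3,5] − [2,5] + [2,3].
The 24×16 boundary matrix has rank 15 and Smith normal form diag(1,1,1,1,1,1,1,1,1,1,1,1,1,1,1).

Now H_k = ker ∂_k / im ∂_{k+1}, so:

  H_0: rank C_0 − rank ∂_1 = 8 − 7 = 1, and the invariant factors of ∂_1 are all 1, so H_0 = Z.
  H_1: rank ker ∂_1 − rank ∂_2 = (24 − 7) − 15 = 2, and the invariant factors of ∂_2 are all 1, so H_1 = Z^2.
  H_2: rank ker ∂_2 − rank ∂_3 = (16 − 15) − 0 = 1, and there is no ∂_3, so H_2 = Z.

As a check, the Euler characteristic is 8 − 24 + 16 = 0, which agrees with 1 − 2 + 1 = 0.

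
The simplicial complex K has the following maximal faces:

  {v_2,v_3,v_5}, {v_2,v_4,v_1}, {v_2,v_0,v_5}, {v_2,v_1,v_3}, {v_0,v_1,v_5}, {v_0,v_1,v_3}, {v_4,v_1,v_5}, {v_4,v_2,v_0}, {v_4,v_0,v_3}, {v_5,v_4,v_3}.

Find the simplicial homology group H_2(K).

Order the vertices as v_0 < v_1 < v_2 < v_3 < v_4 < v_5. Listing each simplex with vertices in this order, K has dimension 2 with simplices:

  0-simplices (6): [v_0], [v_1], [v_2], [v_3], [v_4], [v_5]
  1-simplices (15): (15 of them)
  2-simplices (10): [v_0,v_1,v_3], [v_0,v_1,v_5], [v_0,v_2,v_4], [v_0,v_2,v_5], [v_0,v_3,v_4], [v_1,v_2,v_3], [v_1,v_2,v_4], [v_1,v_4,v_5], [v_2,v_3,v_5], [v_3,v_4,v_5]

giving chain groups C_0 ≅ Z^6, C_1 ≅ Z^15, C_2 ≅ Z^10.

The boundary map ∂_1: C_1 → C_0 is given by ∂[p,q] = [q] − [p]. For instance
  ∂[v_0,v_4] = [v_4] − [v_0].
As a 6×15 matrix over Z this has rank 5, with invariant factors (1,1,1,1,1).

The boundary map ∂_2: C_2 → C_1 sends each 2-simplex [p,q,r] to [q,r] − [p,r] + [p,q]. For instance
  ∂[v_0,v_2,v_4] = [v_2,v_4] − [v_0,v_4] + [v_0,v_2],
  ∂[v_1,v_4,v_5] = [v_4,v_5] − [v_1,v_5] + [v_1,v_4].
This gives a 15×10 integer matrix of rank 10; reducing to Smith normal form yields diagonal entries (1,1,1,1,1,1,1,1,1,2).

From H_k ≅ ker(∂_k) / im(∂_{k+1}) we obtain:

  H_2: rank ker ∂_2 − rank ∂_3 = (10 − 10) − 0 = 0, and there is no ∂_3, so H_2 ≅ 0.

H_2 ≅ 0.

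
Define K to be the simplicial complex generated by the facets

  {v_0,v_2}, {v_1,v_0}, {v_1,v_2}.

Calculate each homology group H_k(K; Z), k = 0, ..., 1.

Order the vertices as v_0 < v_1 < v_2. Listing each simplex with vertices in this order, K has dimension 1 with simplices:

  0-simplices (3): [v_0], [v_1], [v_2]
  1-simplices (3): [v_0,v_1], [v_0,v_2], [v_1,v_2]

Hence C_0 ≅ Z^3, C_1 ≅ Z^3.

Boundary ∂_1: C_1 → C_0 maps an edge to its endpoints' difference, ∂[p,q] = q − p.
The resulting 3×3 matrix has rank 2, and its Smith normal form has invariant factors (1,1).

Computing H_k = (kernel of ∂_k) / (image of ∂_{k+1}):

  H_0: rank C_0 − rank ∂_1 = 3 − 2 = 1, and the invariant factors of ∂_1 are all 1, so H_0 = Z.
  H_1: rank ker ∂_1 − rank ∂_2 = (3 − 2) − 0 = 1, and there is no ∂_2, so H_1 = Z.

(K is a triangulation of the circle S^1.)

H_0 ≅ Z,  H_1 ≅ Z.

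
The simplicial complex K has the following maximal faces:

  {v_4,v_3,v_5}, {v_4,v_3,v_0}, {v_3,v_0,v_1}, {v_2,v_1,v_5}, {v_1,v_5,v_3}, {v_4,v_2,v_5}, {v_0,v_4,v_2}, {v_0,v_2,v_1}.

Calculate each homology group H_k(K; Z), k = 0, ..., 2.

Fix the vertex order v_0 < v_1 < v_2 < v_3 < v_4 < v_5 and write every simplex with vertices in increasing order. Then dim K = 2 and the simplices of K are:

  0-simplices (6): [v_0], [v_1], [v_2], [v_3], [v_4], [v_5]
  1-simplices (12): [v_0,v_1], [v_0,v_2], [v_0,v_3], [v_0,v_4], [v_1,v_2], [v_1,v_3], [v_1,v_5], [v_2,v_4], [v_2,v_5], [v_3,v_4], [v_3,v_5], [v_4,v_5]
  2-simplices (8): [v_0,v_1,v_2], [v_0,v_1,v_3], [v_0,v_2,v_4], [v_0,v_3,v_4], [v_1,v_2,v_5], [v_1,v_3,v_5], [v_2,v_4,v_5], [v_3,v_4,v_5]

giving chain groups C_0 ≅ Z^6, C_1 ≅ Z^12, C_2 ≅ Z^8.

∂_1: C_1 → C_0 is given by ∂[p,q] = [q] − [p].
The 6×12 boundary matrix has rank 5 and Smith normal form diag(1,1,1,1,1).

∂_2: C_2 → C_1 maps a triangle to the signed sum of its edges. For instance
  ∂[v_3,v_4,v_5] = [v_4,v_5] − [v_3,v_5] + [v_3,v_4],
  ∂[v_0,v_3,v_4] = [v_3,v_4] − [v_0,v_4] + [v_0,v_3].
The 12×8 boundary matrix has rank 7 and Smith normal form diag(1,1,1,1,1,1,1).

Now H_k = ker ∂_k / im ∂_{k+1}, so:

  H_0: rank C_0 − rank ∂_1 = 6 − 5 = 1, and the invariant factors of ∂_1 are all 1, so H_0 = Z.
  H_1: rank ker ∂_1 − rank ∂_2 = (12 − 5) − 7 = 0, and the invariant factors of ∂_2 are all 1, so H_1 = 0.
  H_2: rank ker ∂_2 − rank ∂_3 = (8 − 7) − 0 = 1, and there is no ∂_3, so H_2 = Z.

H_0 = Z,  H_1 = 0,  H_2 = Z.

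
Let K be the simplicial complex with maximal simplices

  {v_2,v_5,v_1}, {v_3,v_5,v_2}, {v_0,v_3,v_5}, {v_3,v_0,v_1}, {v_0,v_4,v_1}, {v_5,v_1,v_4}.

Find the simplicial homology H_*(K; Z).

H_0 = Z,  H_1 = Z,  H_2 = 0.

We work with the vertex ordering v_0 < v_1 < v_2 < v_3 < v_4 < v_5. The simplices of K, each written with vertices in increasing order, are:

  0-simplices (6): [v_0], [v_1], [v_2], [v_3], [v_4], [v_5]
  1-simplices (12): [v_0,v_1], [v_0,v_3], [v_0,v_4], [v_0,v_5], [v_1,v_2], [v_1,v_3], [v_1,v_4], [v_1,v_5], [v_2,v_3], [v_2,v_5], [v_3,v_5], [v_4,v_5]
  2-simplices (6): [v_0,v_1,v_3], [v_0,v_1,v_4], [v_0,v_3,v_5], [v_1,v_2,v_5], [v_1,v_4,v_5], [v_2,v_3,v_5]

giving chain groups C_0 ≅ Z^6, C_1 ≅ Z^12, C_2 ≅ Z^6.

Boundary ∂_1: C_1 → C_0 sends each edge [p,q] (with p < q) to q − p. For instance
  ∂[v_3,v_5] = [v_5] − [v_3].
The resulting 6×12 matrix has rank 5, and its Smith normal form has invariant factors (1,1,1,1,1).

∂_2: C_2 → C_1 maps a triangle to the signed sum of its edges. For instance
  ∂[v_0,v_3,v_5] = [v_3,v_5] − [v_0,v_5] + [v_0,v_3],
  ∂[v_1,v_2,v_5] = [v_2,v_5] − [v_1,v_5] + [v_1,v_2].
The resulting 12×6 matrix has rank 6, and its Smith normal form has invariant factors (1,1,1,1,1,1).

Reading off H_k = ker ∂_k / im ∂_{k+1}:

  H_0: rank C_0 − rank ∂_1 = 6 − 5 = 1, and the invariant factors of ∂_1 are all 1, so H_0 = Z.
  H_1: rank ker ∂_1 − rank ∂_2 = (12 − 5) − 6 = 1, and the invariant factors of ∂_2 are all 1, so H_1 = Z.
  H_2: rank ker ∂_2 − rank ∂_3 = (6 − 6) − 0 = 0, and there is no ∂_3, so H_2 = 0.

As a check, the Euler characteristic is 6 − 12 + 6 = 0, which agrees with 1 − 1 + 0 = 0.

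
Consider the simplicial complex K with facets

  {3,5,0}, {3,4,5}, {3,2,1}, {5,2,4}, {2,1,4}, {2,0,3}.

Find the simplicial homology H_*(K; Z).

H_0 ≅ Z,  H_1 ≅ Z,  H_2 = 0.

Take the total order 0 < 1 < 2 < 3 < 4 < 5 on the vertex set. Then K (dimension 2) consists of the simplices:

  0-simplices (6): [0], [1], [2], [3], [4], [5]
  1-simplices (12): [0,2], [0,3], [0,5], [1,2], [1,3], [1,4], [2,3], [2,4], [2,5], [3,4], [3,5], [4,5]
  2-simplices (6): [0,2,3], [0,3,5], [1,2,3], [1,2,4], [2,4,5], [3,4,5]

so the chain groups are C_0 ≅ Z^6, C_1 ≅ Z^12, C_2 ≅ Z^6.

Boundary ∂_1: C_1 → C_0 is given by ∂[p,q] = [q] − [p]. For instance
  ∂[1,2] = [2] − [1].
The resulting 6×12 matrix has rank 5, and its Smith normal form has invariant factors (1,1,1,1,1).

Boundary ∂_2: C_2 → C_1 maps a triangle to the signed sum of its edges. For instance
  ∂[1,2,4] = [2,4] − [1,4] + [1,2],
  ∂[1,2,3] = [2,3] − [1,3] + [1,2].
As a 12×6 matrix over Z this has rank 6, with invariant factors (1,1,1,1,1,1).

Reading off H_k = ker ∂_k / im ∂_{k+1}:

  H_0: rank C_0 − rank ∂_1 = 6 − 5 = 1, and the invariant factors of ∂_1 are all 1, so H_0 ≅ Z.
  H_1: rank ker ∂_1 − rank ∂_2 = (12 − 5) − 6 = 1, and the invariant factors of ∂_2 are all 1, so H_1 ≅ Z.
  H_2: rank ker ∂_2 − rank ∂_3 = (6 − 6) − 0 = 0, and there is no ∂_3, so H_2 ≅ 0.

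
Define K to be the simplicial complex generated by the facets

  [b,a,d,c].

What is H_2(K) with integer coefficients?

We work with the vertex ordering a < b < c < d. The simplices of K, each written with vertices in increasing order, are:

  0-simplices (4): a, b, c, d
  1-simplices (6): ab, ac, ad, bc, bd, cd
  2-simplices (4): abc, abd, acd, bcd
  3-simplices (1): abcd

Hence C_0 ≅ Z^4, C_1 ≅ Z^6, C_2 ≅ Z^4, C_3 ≅ Z^1.

∂_1: C_1 → C_0 is given by ∂[p,q] = [q] − [p]. For instance
  ∂ab = b − a.
This gives a 4×6 integer matrix of rank 3; reducing to Smith normal form yields diagonal entries (1,1,1).

The boundary map ∂_2: C_2 → C_1 maps a triangle to the signed sum of its edges. For instance
  ∂acd = cd − ad + ac,
  ∂bcd = cd − bd + bc.
As a 6×4 matrix over Z this has rank 3, with invariant factors (1,1,1).

Boundary ∂_3: C_3 → C_2 sends each 3-simplex σ to the alternating sum Σ_i (−1)^i (σ with its i-th vertex removed). For instance
  ∂abcd = bcd − acd + abd − abc.
This gives a 4×1 integer matrix of rank 1; reducing to Smith normal form yields diagonal entries (1).

Reading off H_k = ker ∂_k / im ∂_{k+1}:

  H_2: rank ker ∂_2 − rank ∂_3 = (4 − 3) − 1 = 0, and the invariant factors of ∂_3 are all 1, so H_2 = 0.

H_2 ≅ 0.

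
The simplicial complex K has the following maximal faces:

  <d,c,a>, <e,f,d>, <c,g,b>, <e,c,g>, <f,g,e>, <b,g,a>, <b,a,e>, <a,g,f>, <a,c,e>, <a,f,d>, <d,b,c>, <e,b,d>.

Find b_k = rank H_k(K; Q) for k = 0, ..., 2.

b_0 = 1, b_1 = 0, b_2 = 0.

K has 7 vertices, 18 edges, 12 triangles.
rank ∂_0 = 0, rank ∂_1 = 6 ⇒ b_0 = 7 − 0 − 6 = 1; all invariant factors of ∂_1 are 1 so no torsion. So H_0 = Z.
rank ∂_1 = 6, rank ∂_2 = 12 ⇒ b_1 = 18 − 6 − 12 = 0; ∂_2 has invariant factor(s) [2] giving torsion. So H_1 = Z_2.
rank ∂_2 = 12, rank ∂_3 = 0 ⇒ b_2 = 12 − 12 − 0 = 0. So H_2 = 0.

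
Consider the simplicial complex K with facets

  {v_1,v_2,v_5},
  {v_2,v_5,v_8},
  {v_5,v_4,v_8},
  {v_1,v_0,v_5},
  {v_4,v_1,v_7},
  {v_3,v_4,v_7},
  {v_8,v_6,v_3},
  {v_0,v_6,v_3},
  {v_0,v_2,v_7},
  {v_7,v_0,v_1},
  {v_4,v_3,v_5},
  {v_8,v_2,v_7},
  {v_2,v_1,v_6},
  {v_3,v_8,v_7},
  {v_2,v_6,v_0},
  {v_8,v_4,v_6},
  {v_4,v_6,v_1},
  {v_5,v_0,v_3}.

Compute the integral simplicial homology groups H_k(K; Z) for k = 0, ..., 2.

H_0 ≅ Z,  H_1 ≅ Z ⊕ Z/2,  H_2 = 0.

Fix the vertex order v_0 < v_1 < v_2 < v_3 < v_4 < v_5 < v_6 < v_7 < v_8 and write every simplex with vertices in increasing order. Then dim K = 2 and the simplices of K are:

  0-simplices (9): [v_0], [v_1], [v_2], [v_3], [v_4], [v_5], [v_6], [v_7], [v_8]
  1-simplices (27): (27 of them)
  2-simplices (18): (18 of them)

so the chain groups are C_0 ≅ Z^9, C_1 ≅ Z^27, C_2 ≅ Z^18.

∂_1: C_1 → C_0 maps an edge to its endpoints' difference, ∂[p,q] = q − p. For instance
  ∂[v_4,v_7] = [v_7] − [v_4].
The resulting 9×27 matrix has rank 8, and its Smith normal form has invariant factors (1,1,1,1,1,1,1,1).

∂_2: C_2 → C_1 sends each 2-simplex [p,q,r] to [q,r] − [p,r] + [p,q]. For instance
  ∂[v_1,v_2,v_5] = [v_2,v_5] − [v_1,v_5] + [v_1,v_2],
  ∂[v_1,v_4,v_7] = [v_4,v_7] − [v_1,v_7] + [v_1,v_4].
The resulting 27×18 matrix has rank 18, and its Smith normal form has invariant factors (1,1,1,1,1,1,1,1,1,1,1,1,1,1,1,1,1,2).

From H_k ≅ ker(∂_k) / im(∂_{k+1}) we obtain:

  H_0: rank C_0 − rank ∂_1 = 9 − 8 = 1, and the invariant factors of ∂_1 are all 1, so H_0 = Z.
  H_1: rank ker ∂_1 − rank ∂_2 = (27 − 8) − 18 = 1, and ∂_2 has invariant factor 2 > 1, so H_1 = Z ⊕ Z/2.
  H_2: rank ker ∂_2 − rank ∂_3 = (18 − 18) − 0 = 0, and there is no ∂_3, so H_2 = 0.

As a check, the Euler characteristic is 9 − 27 + 18 = 0, which agrees with 1 − 1 + 0 = 0.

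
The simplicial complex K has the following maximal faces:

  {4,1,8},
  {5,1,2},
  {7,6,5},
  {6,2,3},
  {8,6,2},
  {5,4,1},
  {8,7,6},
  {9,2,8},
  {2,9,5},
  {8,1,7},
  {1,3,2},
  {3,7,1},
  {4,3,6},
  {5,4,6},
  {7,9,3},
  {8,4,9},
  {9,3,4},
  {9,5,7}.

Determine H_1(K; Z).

H_1 ≅ Z^2.

K has 9 vertices, 27 edges, 18 triangles.
rank ∂_1 = 8, rank ∂_2 = 17 ⇒ b_1 = 27 − 8 − 17 = 2; all invariant factors of ∂_2 are 1 so no torsion. So H_1 ≅ Z^2.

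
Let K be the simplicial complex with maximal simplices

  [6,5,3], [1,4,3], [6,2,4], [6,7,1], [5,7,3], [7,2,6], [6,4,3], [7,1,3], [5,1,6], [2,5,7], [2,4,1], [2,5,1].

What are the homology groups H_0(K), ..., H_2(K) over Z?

H_0 = Z,  H_1 = Z/2Z,  H_2 = 0.

K has 7 vertices, 18 edges, 12 triangles.
rank ∂_0 = 0, rank ∂_1 = 6 ⇒ b_0 = 7 − 0 − 6 = 1; all invariant factors of ∂_1 are 1 so no torsion. So H_0 = Z.
rank ∂_1 = 6, rank ∂_2 = 12 ⇒ b_1 = 18 − 6 − 12 = 0; ∂_2 has invariant factor(s) [2] giving torsion. So H_1 = Z/2Z.
rank ∂_2 = 12, rank ∂_3 = 0 ⇒ b_2 = 12 − 12 − 0 = 0. So H_2 = 0.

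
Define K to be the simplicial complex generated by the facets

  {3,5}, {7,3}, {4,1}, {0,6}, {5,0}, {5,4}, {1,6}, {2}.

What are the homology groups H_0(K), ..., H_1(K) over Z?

Fix the vertex order 0 < 1 < 2 < 3 < 4 < 5 < 6 < 7 and write every simplex with vertices in increasing order. Then dim K = 1 and the simplices of K are:

  0-simplices (8): [0], [1], [2], [3], [4], [5], [6], [7]
  1-simplices (7): [0,5], [0,6], [1,4], [1,6], [3,5], [3,7], [4,5]

giving chain groups C_0 ≅ Z^8, C_1 ≅ Z^7.

Boundary ∂_1: C_1 → C_0 sends each edge [p,q] (with p < q) to q − p.
The resulting 8×7 matrix has rank 6, and its Smith normal form has invariant factors (1,1,1,1,1,1).

From H_k ≅ ker(∂_k) / im(∂_{k+1}) we obtain:

  H_0: rank C_0 − rank ∂_1 = 8 − 6 = 2, and the invariant factors of ∂_1 are all 1, so H_0 ≅ Z^2.
  H_1: rank ker ∂_1 − rank ∂_2 = (7 − 6) − 0 = 1, and there is no ∂_2, so H_1 ≅ Z.

As a check, the Euler characteristic is 8 − 7 = 1, which agrees with 2 − 1 = 1.

H_0 ≅ Z^2,  H_1 ≅ Z.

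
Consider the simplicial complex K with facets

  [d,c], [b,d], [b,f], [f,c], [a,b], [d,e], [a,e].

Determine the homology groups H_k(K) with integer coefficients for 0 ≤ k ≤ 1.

H_0 = Z,  H_1 = Z^2.

Take the total order a < b < c < d < e < f on the vertex set. Then K (dimension 1) consists of the simplices:

  0-simplices (6): a, b, c, d, e, f
  1-simplices (7): ab, ae, bd, bf, cd, cf, de

so the chain groups are C_0 ≅ Z^6, C_1 ≅ Z^7.

The boundary map ∂_1: C_1 → C_0 is given by ∂[p,q] = [q] − [p].
This gives a 6×7 integer matrix of rank 5; reducing to Smith normal form yields diagonal entries (1,1,1,1,1).

Now H_k = ker ∂_k / im ∂_{k+1}, so:

  H_0: rank C_0 − rank ∂_1 = 6 − 5 = 1, and the invariant factors of ∂_1 are all 1, so H_0 ≅ Z.
  H_1: rank ker ∂_1 − rank ∂_2 = (7 − 5) − 0 = 2, and there is no ∂_2, so H_1 ≅ Z^2.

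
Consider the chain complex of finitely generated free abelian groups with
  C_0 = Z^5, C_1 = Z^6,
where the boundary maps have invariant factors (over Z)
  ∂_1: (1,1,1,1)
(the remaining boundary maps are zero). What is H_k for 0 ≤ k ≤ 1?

H_0: b_0 = 5 − 0 − 4 = 1; torsion from ∂_1 factors > 1: none. So H_0 = Z.
H_1: b_1 = 6 − 4 − 0 = 2; torsion from ∂_2 factors > 1: none. So H_1 = Z^2.

H_0 = Z,  H_1 = Z^2.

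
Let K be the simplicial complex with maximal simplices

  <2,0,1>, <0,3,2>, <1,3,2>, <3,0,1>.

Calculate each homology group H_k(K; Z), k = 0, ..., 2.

H_0 ≅ Z,  H_1 = 0,  H_2 ≅ Z.

Take the total order 0 < 1 < 2 < 3 on the vertex set. Then K (dimension 2) consists of the simplices:

  0-simplices (4): [0], [1], [2], [3]
  1-simplices (6): [0,1], [0,2], [0,3], [1,2], [1,3], [2,3]
  2-simplices (4): [0,1,2], [0,1,3], [0,2,3], [1,2,3]

so the chain groups are C_0 ≅ Z^4, C_1 ≅ Z^6, C_2 ≅ Z^4.

Boundary ∂_1: C_1 → C_0 is given by ∂[p,q] = [q] − [p]. For instance
  ∂[1,3] = [3] − [1].
This gives a 4×6 integer matrix of rank 3; reducing to Smith normal form yields diagonal entries (1,1,1).

∂_2: C_2 → C_1 acts by ∂[p,q,r] = [q,r] − [p,r] + [p,q]. For instance
  ∂[0,1,2] = [1,2] − [0,2] + [0,1],
  ∂[1,2,3] = [2,3] − [1,3] + [1,2].
The 6×4 boundary matrix has rank 3 and Smith normal form diag(1,1,1).

From H_k ≅ ker(∂_k) / im(∂_{k+1}) we obtain:

  H_0: rank C_0 − rank ∂_1 = 4 − 3 = 1, and the invariant factors of ∂_1 are all 1, so H_0 = Z.
  H_1: rank ker ∂_1 − rank ∂_2 = (6 − 3) − 3 = 0, and the invariant factors of ∂_2 are all 1, so H_1 = 0.
  H_2: rank ker ∂_2 − rank ∂_3 = (4 − 3) − 0 = 1, and there is no ∂_3, so H_2 = Z.

(K is a triangulation of the 2-sphere S^2.)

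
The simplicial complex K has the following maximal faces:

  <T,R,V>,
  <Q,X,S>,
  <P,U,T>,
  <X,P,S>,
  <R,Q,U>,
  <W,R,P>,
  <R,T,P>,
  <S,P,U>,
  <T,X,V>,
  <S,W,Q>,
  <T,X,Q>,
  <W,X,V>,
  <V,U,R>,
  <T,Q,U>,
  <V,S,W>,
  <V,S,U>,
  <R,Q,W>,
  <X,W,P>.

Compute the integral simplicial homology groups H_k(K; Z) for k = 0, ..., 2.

H_0 ≅ Z,  H_1 ≅ Z ⊕ Z/2Z,  H_2 = 0.

Fix the vertex order P < Q < R < S < T < U < V < W < X and write every simplex with vertices in increasing order. Then dim K = 2 and the simplices of K are:

  0-simplices (9): P, Q, R, S, T, U, V, W, X
  1-simplices (27): PR, PS, PT, PU, PW, PX, QR, QS, QT, QU, QW, QX, RT, RU, RV, RW, SU, SV, SW, SX, TU, TV, TX, UV, VW, VX, WX
  2-simplices (18): PRT, PRW, PSU, PSX, PTU, PWX, QRU, QRW, QSW, QSX, QTU, QTX, RTV, RUV, SUV, SVW, TVX, VWX

giving chain groups C_0 ≅ Z^9, C_1 ≅ Z^27, C_2 ≅ Z^18.

The boundary map ∂_1: C_1 → C_0 sends each edge [p,q] (with p < q) to q − p.
The resulting 9×27 matrix has rank 8, and its Smith normal form has invariant factors (1,1,1,1,1,1,1,1).

Boundary ∂_2: C_2 → C_1 acts by ∂[p,q,r] = [q,r] − [p,r] + [p,q]. For instance
  ∂TVX = VX − TX + TV,
  ∂PSU = SU − PU + PS.
As a 27×18 matrix over Z this has rank 18, with invariant factors (1,1,1,1,1,1,1,1,1,1,1,1,1,1,1,1,1,2).

From H_k ≅ ker(∂_k) / im(∂_{k+1}) we obtain:

  H_0: rank C_0 − rank ∂_1 = 9 − 8 = 1, and the invariant factors of ∂_1 are all 1, so H_0 ≅ Z.
  H_1: rank ker ∂_1 − rank ∂_2 = (27 − 8) − 18 = 1, and ∂_2 has invariant factor 2 > 1, so H_1 ≅ Z ⊕ Z/2Z.
  H_2: rank ker ∂_2 − rank ∂_3 = (18 − 18) − 0 = 0, and there is no ∂_3, so H_2 ≅ 0.

As a check, the Euler characteristic is 9 − 27 + 18 = 0, which agrees with 1 − 1 + 0 = 0.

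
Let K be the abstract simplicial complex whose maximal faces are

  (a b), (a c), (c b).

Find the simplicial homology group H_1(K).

Take the total order a < b < c on the vertex set. Then K (dimension 1) consists of the simplices:

  0-simplices (3): a, b, c
  1-simplices (3): ab, ac, bc

so the chain groups are C_0 ≅ Z^3, C_1 ≅ Z^3.

∂_1: C_1 → C_0 maps an edge to its endpoints' difference, ∂[p,q] = q − p.
The 3×3 boundary matrix has rank 2 and Smith normal form diag(1,1).

Reading off H_k = ker ∂_k / im ∂_{k+1}:

  H_1: rank ker ∂_1 − rank ∂_2 = (3 − 2) − 0 = 1, and there is no ∂_2, so H_1 = Z.

H_1 ≅ Z.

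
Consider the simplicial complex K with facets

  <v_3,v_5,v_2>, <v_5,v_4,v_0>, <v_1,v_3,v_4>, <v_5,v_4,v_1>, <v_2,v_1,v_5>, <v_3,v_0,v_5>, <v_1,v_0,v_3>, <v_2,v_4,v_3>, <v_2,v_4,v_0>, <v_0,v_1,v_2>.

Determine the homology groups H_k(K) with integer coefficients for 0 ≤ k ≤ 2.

H_0 = Z,  H_1 = Z/2Z,  H_2 = 0.

K has 6 vertices, 15 edges, 10 triangles.
rank ∂_0 = 0, rank ∂_1 = 5 ⇒ b_0 = 6 − 0 − 5 = 1; all invariant factors of ∂_1 are 1 so no torsion. So H_0 = Z.
rank ∂_1 = 5, rank ∂_2 = 10 ⇒ b_1 = 15 − 5 − 10 = 0; ∂_2 has invariant factor(s) [2] giving torsion. So H_1 = Z/2Z.
rank ∂_2 = 10, rank ∂_3 = 0 ⇒ b_2 = 10 − 10 − 0 = 0. So H_2 = 0.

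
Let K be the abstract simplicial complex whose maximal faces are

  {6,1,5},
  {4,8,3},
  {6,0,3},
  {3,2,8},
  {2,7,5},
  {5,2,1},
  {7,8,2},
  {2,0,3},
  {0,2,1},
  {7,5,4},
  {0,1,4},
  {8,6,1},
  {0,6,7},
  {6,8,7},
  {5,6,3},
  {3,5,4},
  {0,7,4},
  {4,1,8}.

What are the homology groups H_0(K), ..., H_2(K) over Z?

H_0 = Z,  H_1 = Z^2,  H_2 = Z.

Order the vertices as 0 < 1 < 2 < 3 < 4 < 5 < 6 < 7 < 8. Listing each simplex with vertices in this order, K has dimension 2 with simplices:

  0-simplices (9): [0], [1], [2], [3], [4], [5], [6], [7], [8]
  1-simplices (27): (27 of them)
  2-simplices (18): [0,1,2], [0,1,4], [0,2,3], [0,3,6], [0,4,7], [0,6,7], [1,2,5], [1,4,8], [1,5,6], [1,6,8], [2,3,8], [2,5,7], [2,7,8], [3,4,5], [3,4,8], [3,5,6], [4,5,7], [6,7,8]

giving chain groups C_0 ≅ Z^9, C_1 ≅ Z^27, C_2 ≅ Z^18.

∂_1: C_1 → C_0 maps an edge to its endpoints' difference, ∂[p,q] = q − p.
The 9×27 boundary matrix has rank 8 and Smith normal form diag(1,1,1,1,1,1,1,1).

The boundary map ∂_2: C_2 → C_1 sends each 2-simplex [p,q,r] to [q,r] − [p,r] + [p,q]. For instance
  ∂[0,4,7] = [4,7] − [0,7] + [0,4],
  ∂[1,6,8] = [6,8] − [1,8] + [1,6].
The resulting 27×18 matrix has rank 17, and its Smith normal form has invariant factors (1,1,1,1,1,1,1,1,1,1,1,1,1,1,1,1,1).

Now H_k = ker ∂_k / im ∂_{k+1}, so:

  H_0: rank C_0 − rank ∂_1 = 9 − 8 = 1, and the invariant factors of ∂_1 are all 1, so H_0 ≅ Z.
  H_1: rank ker ∂_1 − rank ∂_2 = (27 − 8) − 17 = 2, and the invariant factors of ∂_2 are all 1, so H_1 ≅ Z^2.
  H_2: rank ker ∂_2 − rank ∂_3 = (18 − 17) − 0 = 1, and there is no ∂_3, so H_2 ≅ Z.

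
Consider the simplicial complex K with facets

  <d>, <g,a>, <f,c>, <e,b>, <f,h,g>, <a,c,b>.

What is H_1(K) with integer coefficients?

K has 8 vertices, 9 edges, 2 triangles.
rank ∂_1 = 6, rank ∂_2 = 2 ⇒ b_1 = 9 − 6 − 2 = 1; all invariant factors of ∂_2 are 1 so no torsion. So H_1 ≅ Z.

H_1 ≅ Z.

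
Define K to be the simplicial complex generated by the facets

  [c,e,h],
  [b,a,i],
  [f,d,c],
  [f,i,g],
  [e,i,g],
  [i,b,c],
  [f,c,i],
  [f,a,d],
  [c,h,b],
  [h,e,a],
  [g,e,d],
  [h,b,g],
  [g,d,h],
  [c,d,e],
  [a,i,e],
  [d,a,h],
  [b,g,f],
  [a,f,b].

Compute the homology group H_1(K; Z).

H_1 = Z ⊕ Z_2.

K has 9 vertices, 27 edges, 18 triangles.
rank ∂_1 = 8, rank ∂_2 = 18 ⇒ b_1 = 27 − 8 − 18 = 1; ∂_2 has invariant factor(s) [2] giving torsion. So H_1 = Z ⊕ Z_2.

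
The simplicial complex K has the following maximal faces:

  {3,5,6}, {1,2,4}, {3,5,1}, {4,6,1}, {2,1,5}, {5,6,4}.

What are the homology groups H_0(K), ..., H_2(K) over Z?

Order the vertices as 1 < 2 < 3 < 4 < 5 < 6. Listing each simplex with vertices in this order, K has dimension 2 with simplices:

  0-simplices (6): [1], [2], [3], [4], [5], [6]
  1-simplices (12): [1,2], [1,3], [1,4], [1,5], [1,6], [2,4], [2,5], [3,5], [3,6], [4,5], [4,6], [5,6]
  2-simplices (6): [1,2,4], [1,2,5], [1,3,5], [1,4,6], [3,5,6], [4,5,6]

so the chain groups are C_0 ≅ Z^6, C_1 ≅ Z^12, C_2 ≅ Z^6.

∂_1: C_1 → C_0 sends each edge [p,q] (with p < q) to q − p. For instance
  ∂[1,2] = [2] − [1].
As a 6×12 matrix over Z this has rank 5, with invariant factors (1,1,1,1,1).

∂_2: C_2 → C_1 sends each 2-simplex [p,q,r] to [q,r] − [p,r] + [p,q]. For instance
  ∂[1,4,6] = [4,6] − [1,6] + [1,4],
  ∂[1,2,4] = [2,4] − [1,4] + [1,2].
This gives a 12×6 integer matrix of rank 6; reducing to Smith normal form yields diagonal entries (1,1,1,1,1,1).

Computing H_k = (kernel of ∂_k) / (image of ∂_{k+1}):

  H_0: rank C_0 − rank ∂_1 = 6 − 5 = 1, and the invariant factors of ∂_1 are all 1, so H_0 ≅ Z.
  H_1: rank ker ∂_1 − rank ∂_2 = (12 − 5) − 6 = 1, and the invariant factors of ∂_2 are all 1, so H_1 ≅ Z.
  H_2: rank ker ∂_2 − rank ∂_3 = (6 − 6) − 0 = 0, and there is no ∂_3, so H_2 ≅ 0.

(K is a triangulation of the cylinder S^1 x I.)

H_0 = Z,  H_1 = Z,  H_2 = 0.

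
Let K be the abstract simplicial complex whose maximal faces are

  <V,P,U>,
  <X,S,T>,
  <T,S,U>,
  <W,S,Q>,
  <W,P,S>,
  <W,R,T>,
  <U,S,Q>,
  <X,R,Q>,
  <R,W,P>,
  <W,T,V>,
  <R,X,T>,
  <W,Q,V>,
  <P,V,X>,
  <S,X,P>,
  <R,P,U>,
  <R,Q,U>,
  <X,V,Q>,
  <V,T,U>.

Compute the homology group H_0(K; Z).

H_0 ≅ Z.

Fix the vertex order P < Q < R < S < T < U < V < W < X and write every simplex with vertices in increasing order. Then dim K = 2 and the simplices of K are:

  0-simplices (9): P, Q, R, S, T, U, V, W, X
  1-simplices (27): PR, PS, PU, PV, PW, PX, QR, QS, QU, QV, QW, QX, RT, RU, RW, RX, ST, SU, SW, SX, TU, TV, TW, TX, UV, VW, VX
  2-simplices (18): PRU, PRW, PSW, PSX, PUV, PVX, QRU, QRX, QSU, QSW, QVW, QVX, RTW, RTX, STU, STX, TUV, TVW

giving chain groups C_0 ≅ Z^9, C_1 ≅ Z^27, C_2 ≅ Z^18.

The boundary map ∂_1: C_1 → C_0 is given by ∂[p,q] = [q] − [p].
This gives a 9×27 integer matrix of rank 8; reducing to Smith normal form yields diagonal entries (1,1,1,1,1,1,1,1).

∂_2: C_2 → C_1 maps a triangle to the signed sum of its edges. For instance
  ∂QVX = VX − QX + QV,
  ∂QRU = RU − QU + QR.
The 27×18 boundary matrix has rank 17 and Smith normal form diag(1,1,1,1,1,1,1,1,1,1,1,1,1,1,1,1,1).

Computing H_k = (kernel of ∂_k) / (image of ∂_{k+1}):

  H_0: rank C_0 − rank ∂_1 = 9 − 8 = 1, and the invariant factors of ∂_1 are all 1, so H_0 = Z.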